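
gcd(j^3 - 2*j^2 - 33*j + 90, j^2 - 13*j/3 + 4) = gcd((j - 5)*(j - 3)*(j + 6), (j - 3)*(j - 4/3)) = j - 3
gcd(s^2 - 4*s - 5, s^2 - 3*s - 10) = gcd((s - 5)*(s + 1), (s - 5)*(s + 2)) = s - 5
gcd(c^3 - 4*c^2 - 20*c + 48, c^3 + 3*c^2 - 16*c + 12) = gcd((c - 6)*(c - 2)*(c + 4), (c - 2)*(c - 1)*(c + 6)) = c - 2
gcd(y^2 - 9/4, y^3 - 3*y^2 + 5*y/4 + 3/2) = y - 3/2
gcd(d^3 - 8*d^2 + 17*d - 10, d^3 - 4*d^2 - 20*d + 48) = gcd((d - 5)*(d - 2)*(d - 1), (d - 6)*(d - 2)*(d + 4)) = d - 2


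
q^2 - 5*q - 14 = (q - 7)*(q + 2)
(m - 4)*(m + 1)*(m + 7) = m^3 + 4*m^2 - 25*m - 28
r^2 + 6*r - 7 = (r - 1)*(r + 7)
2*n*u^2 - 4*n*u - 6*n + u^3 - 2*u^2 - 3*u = (2*n + u)*(u - 3)*(u + 1)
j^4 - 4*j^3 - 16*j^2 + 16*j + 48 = (j - 6)*(j - 2)*(j + 2)^2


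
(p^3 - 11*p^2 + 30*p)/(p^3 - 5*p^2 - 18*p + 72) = p*(p - 5)/(p^2 + p - 12)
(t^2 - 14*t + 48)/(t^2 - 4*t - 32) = (t - 6)/(t + 4)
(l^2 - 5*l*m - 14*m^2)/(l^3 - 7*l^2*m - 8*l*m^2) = (-l^2 + 5*l*m + 14*m^2)/(l*(-l^2 + 7*l*m + 8*m^2))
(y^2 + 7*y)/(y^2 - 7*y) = (y + 7)/(y - 7)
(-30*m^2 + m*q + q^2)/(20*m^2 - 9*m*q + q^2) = (6*m + q)/(-4*m + q)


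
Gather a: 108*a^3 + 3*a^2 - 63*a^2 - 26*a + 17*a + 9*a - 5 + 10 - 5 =108*a^3 - 60*a^2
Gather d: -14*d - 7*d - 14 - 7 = -21*d - 21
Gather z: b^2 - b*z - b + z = b^2 - b + z*(1 - b)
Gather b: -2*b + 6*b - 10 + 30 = 4*b + 20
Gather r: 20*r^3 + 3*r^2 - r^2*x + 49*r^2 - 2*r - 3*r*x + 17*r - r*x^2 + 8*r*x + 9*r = 20*r^3 + r^2*(52 - x) + r*(-x^2 + 5*x + 24)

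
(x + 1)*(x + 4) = x^2 + 5*x + 4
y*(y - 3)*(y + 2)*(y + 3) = y^4 + 2*y^3 - 9*y^2 - 18*y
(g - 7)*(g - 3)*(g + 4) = g^3 - 6*g^2 - 19*g + 84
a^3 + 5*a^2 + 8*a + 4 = (a + 1)*(a + 2)^2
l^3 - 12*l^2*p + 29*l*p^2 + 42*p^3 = (l - 7*p)*(l - 6*p)*(l + p)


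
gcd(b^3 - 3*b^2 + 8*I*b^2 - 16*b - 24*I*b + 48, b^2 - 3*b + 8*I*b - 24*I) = b - 3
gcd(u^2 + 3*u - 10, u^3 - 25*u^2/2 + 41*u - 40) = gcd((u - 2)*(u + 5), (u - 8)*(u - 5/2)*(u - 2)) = u - 2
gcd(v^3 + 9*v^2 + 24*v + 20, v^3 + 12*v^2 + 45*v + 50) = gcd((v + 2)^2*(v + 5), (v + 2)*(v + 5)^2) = v^2 + 7*v + 10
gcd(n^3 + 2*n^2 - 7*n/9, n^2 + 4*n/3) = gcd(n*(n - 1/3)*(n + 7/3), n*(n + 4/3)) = n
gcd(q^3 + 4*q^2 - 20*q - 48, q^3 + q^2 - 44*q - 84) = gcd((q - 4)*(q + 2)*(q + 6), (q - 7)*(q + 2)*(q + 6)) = q^2 + 8*q + 12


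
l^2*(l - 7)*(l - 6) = l^4 - 13*l^3 + 42*l^2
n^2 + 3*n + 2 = (n + 1)*(n + 2)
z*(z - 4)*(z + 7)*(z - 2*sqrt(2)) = z^4 - 2*sqrt(2)*z^3 + 3*z^3 - 28*z^2 - 6*sqrt(2)*z^2 + 56*sqrt(2)*z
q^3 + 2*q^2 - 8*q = q*(q - 2)*(q + 4)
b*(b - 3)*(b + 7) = b^3 + 4*b^2 - 21*b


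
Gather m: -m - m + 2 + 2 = 4 - 2*m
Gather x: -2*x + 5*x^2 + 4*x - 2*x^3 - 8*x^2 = -2*x^3 - 3*x^2 + 2*x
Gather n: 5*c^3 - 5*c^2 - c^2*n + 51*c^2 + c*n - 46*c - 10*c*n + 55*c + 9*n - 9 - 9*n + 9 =5*c^3 + 46*c^2 + 9*c + n*(-c^2 - 9*c)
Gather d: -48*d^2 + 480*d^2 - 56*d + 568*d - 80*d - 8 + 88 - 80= 432*d^2 + 432*d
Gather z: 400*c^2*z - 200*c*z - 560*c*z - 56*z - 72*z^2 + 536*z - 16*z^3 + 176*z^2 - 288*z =-16*z^3 + 104*z^2 + z*(400*c^2 - 760*c + 192)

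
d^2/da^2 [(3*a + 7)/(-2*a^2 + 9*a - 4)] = 2*(-(3*a + 7)*(4*a - 9)^2 + (18*a - 13)*(2*a^2 - 9*a + 4))/(2*a^2 - 9*a + 4)^3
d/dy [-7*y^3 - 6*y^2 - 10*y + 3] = -21*y^2 - 12*y - 10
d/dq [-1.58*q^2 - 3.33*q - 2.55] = -3.16*q - 3.33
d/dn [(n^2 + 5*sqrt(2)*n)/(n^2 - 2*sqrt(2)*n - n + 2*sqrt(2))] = (-7*sqrt(2)*n^2 - n^2 + 4*sqrt(2)*n + 20)/(n^4 - 4*sqrt(2)*n^3 - 2*n^3 + 9*n^2 + 8*sqrt(2)*n^2 - 16*n - 4*sqrt(2)*n + 8)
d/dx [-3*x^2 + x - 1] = 1 - 6*x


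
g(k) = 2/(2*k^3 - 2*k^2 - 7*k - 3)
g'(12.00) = 0.00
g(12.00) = 0.00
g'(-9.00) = 0.00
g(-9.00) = 0.00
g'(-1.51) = -1.69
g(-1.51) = -0.52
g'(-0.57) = 6081.25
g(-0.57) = -66.26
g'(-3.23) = -0.03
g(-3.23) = -0.03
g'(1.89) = -0.14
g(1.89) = -0.20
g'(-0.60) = 2118.06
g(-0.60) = 41.67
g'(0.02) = 1.43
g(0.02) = -0.64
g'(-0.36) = 13.80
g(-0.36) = -2.40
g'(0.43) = 0.39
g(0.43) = -0.32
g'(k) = 2*(-6*k^2 + 4*k + 7)/(2*k^3 - 2*k^2 - 7*k - 3)^2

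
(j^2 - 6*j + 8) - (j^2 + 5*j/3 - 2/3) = 26/3 - 23*j/3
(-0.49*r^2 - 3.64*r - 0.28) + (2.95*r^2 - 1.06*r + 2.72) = 2.46*r^2 - 4.7*r + 2.44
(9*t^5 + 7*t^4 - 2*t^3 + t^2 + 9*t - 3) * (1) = 9*t^5 + 7*t^4 - 2*t^3 + t^2 + 9*t - 3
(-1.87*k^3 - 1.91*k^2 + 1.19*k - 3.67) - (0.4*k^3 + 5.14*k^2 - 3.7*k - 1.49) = -2.27*k^3 - 7.05*k^2 + 4.89*k - 2.18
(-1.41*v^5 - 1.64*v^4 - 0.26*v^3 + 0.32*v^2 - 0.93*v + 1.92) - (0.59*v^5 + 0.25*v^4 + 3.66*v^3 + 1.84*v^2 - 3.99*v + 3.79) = -2.0*v^5 - 1.89*v^4 - 3.92*v^3 - 1.52*v^2 + 3.06*v - 1.87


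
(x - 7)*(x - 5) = x^2 - 12*x + 35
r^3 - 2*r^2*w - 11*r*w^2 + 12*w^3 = (r - 4*w)*(r - w)*(r + 3*w)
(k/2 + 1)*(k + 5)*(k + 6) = k^3/2 + 13*k^2/2 + 26*k + 30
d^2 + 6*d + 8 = (d + 2)*(d + 4)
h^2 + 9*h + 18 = (h + 3)*(h + 6)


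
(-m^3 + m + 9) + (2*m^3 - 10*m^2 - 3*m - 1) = m^3 - 10*m^2 - 2*m + 8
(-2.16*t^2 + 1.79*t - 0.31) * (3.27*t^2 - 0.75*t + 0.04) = -7.0632*t^4 + 7.4733*t^3 - 2.4426*t^2 + 0.3041*t - 0.0124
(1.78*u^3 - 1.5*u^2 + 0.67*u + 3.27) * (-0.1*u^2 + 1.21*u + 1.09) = -0.178*u^5 + 2.3038*u^4 + 0.0582000000000002*u^3 - 1.1513*u^2 + 4.687*u + 3.5643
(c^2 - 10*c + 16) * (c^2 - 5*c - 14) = c^4 - 15*c^3 + 52*c^2 + 60*c - 224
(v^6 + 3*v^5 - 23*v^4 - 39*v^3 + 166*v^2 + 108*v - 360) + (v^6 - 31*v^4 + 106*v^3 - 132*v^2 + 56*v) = 2*v^6 + 3*v^5 - 54*v^4 + 67*v^3 + 34*v^2 + 164*v - 360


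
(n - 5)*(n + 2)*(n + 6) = n^3 + 3*n^2 - 28*n - 60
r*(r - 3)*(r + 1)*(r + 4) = r^4 + 2*r^3 - 11*r^2 - 12*r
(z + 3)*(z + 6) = z^2 + 9*z + 18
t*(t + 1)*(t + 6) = t^3 + 7*t^2 + 6*t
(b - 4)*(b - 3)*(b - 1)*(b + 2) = b^4 - 6*b^3 + 3*b^2 + 26*b - 24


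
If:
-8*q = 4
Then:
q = -1/2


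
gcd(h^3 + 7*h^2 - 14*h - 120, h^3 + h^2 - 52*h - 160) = h + 5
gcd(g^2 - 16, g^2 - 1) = 1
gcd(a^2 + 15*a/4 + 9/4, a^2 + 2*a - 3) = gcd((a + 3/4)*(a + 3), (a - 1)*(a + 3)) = a + 3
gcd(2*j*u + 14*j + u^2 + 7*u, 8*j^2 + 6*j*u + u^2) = 2*j + u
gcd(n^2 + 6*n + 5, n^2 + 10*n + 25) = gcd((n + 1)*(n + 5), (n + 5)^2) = n + 5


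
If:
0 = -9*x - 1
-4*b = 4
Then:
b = -1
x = -1/9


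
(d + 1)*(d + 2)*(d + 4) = d^3 + 7*d^2 + 14*d + 8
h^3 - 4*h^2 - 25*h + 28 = (h - 7)*(h - 1)*(h + 4)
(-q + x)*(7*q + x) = -7*q^2 + 6*q*x + x^2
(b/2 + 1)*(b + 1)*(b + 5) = b^3/2 + 4*b^2 + 17*b/2 + 5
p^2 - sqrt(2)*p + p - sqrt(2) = (p + 1)*(p - sqrt(2))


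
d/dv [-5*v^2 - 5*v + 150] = -10*v - 5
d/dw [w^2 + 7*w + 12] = 2*w + 7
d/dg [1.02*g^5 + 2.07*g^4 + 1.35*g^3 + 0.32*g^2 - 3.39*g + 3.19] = 5.1*g^4 + 8.28*g^3 + 4.05*g^2 + 0.64*g - 3.39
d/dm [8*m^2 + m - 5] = 16*m + 1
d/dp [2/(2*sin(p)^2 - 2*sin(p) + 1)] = 4*(-sin(2*p) + cos(p))/(-2*sin(p) - cos(2*p) + 2)^2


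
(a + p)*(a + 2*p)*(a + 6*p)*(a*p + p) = a^4*p + 9*a^3*p^2 + a^3*p + 20*a^2*p^3 + 9*a^2*p^2 + 12*a*p^4 + 20*a*p^3 + 12*p^4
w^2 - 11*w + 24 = (w - 8)*(w - 3)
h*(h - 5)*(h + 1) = h^3 - 4*h^2 - 5*h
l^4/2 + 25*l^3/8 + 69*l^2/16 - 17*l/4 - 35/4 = (l/2 + 1)*(l - 5/4)*(l + 2)*(l + 7/2)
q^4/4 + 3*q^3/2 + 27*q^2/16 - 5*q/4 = q*(q/4 + 1)*(q - 1/2)*(q + 5/2)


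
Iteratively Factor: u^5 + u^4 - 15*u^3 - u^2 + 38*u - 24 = (u - 3)*(u^4 + 4*u^3 - 3*u^2 - 10*u + 8) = (u - 3)*(u + 2)*(u^3 + 2*u^2 - 7*u + 4) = (u - 3)*(u - 1)*(u + 2)*(u^2 + 3*u - 4) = (u - 3)*(u - 1)*(u + 2)*(u + 4)*(u - 1)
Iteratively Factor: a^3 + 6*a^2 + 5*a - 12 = (a + 3)*(a^2 + 3*a - 4) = (a - 1)*(a + 3)*(a + 4)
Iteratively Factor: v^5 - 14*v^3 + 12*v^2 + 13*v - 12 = (v - 1)*(v^4 + v^3 - 13*v^2 - v + 12) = (v - 3)*(v - 1)*(v^3 + 4*v^2 - v - 4) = (v - 3)*(v - 1)^2*(v^2 + 5*v + 4) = (v - 3)*(v - 1)^2*(v + 1)*(v + 4)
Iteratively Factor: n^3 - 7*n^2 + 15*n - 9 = (n - 1)*(n^2 - 6*n + 9) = (n - 3)*(n - 1)*(n - 3)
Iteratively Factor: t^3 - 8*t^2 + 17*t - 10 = (t - 1)*(t^2 - 7*t + 10) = (t - 2)*(t - 1)*(t - 5)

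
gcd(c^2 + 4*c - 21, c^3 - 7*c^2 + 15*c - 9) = c - 3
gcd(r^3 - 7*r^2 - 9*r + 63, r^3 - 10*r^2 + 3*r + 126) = r^2 - 4*r - 21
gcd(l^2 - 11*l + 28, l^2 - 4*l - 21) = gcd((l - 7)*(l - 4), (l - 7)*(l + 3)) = l - 7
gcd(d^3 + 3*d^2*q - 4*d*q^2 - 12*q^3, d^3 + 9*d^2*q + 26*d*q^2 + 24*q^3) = d^2 + 5*d*q + 6*q^2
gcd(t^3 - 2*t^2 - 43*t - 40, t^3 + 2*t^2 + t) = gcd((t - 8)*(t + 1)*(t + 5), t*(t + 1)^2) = t + 1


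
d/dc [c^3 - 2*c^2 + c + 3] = 3*c^2 - 4*c + 1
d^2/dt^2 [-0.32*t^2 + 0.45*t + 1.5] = -0.640000000000000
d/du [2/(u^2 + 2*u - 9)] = 4*(-u - 1)/(u^2 + 2*u - 9)^2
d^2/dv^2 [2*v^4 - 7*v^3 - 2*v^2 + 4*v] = 24*v^2 - 42*v - 4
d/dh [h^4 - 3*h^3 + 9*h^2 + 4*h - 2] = 4*h^3 - 9*h^2 + 18*h + 4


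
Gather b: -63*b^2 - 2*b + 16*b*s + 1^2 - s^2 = -63*b^2 + b*(16*s - 2) - s^2 + 1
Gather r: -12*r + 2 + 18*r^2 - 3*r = 18*r^2 - 15*r + 2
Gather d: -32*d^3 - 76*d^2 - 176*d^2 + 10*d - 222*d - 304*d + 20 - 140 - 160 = -32*d^3 - 252*d^2 - 516*d - 280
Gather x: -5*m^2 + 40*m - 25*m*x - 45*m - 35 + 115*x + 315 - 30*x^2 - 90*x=-5*m^2 - 5*m - 30*x^2 + x*(25 - 25*m) + 280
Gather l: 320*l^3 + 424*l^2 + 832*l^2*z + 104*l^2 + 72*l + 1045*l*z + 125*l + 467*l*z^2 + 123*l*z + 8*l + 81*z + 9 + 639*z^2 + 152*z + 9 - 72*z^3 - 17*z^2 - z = 320*l^3 + l^2*(832*z + 528) + l*(467*z^2 + 1168*z + 205) - 72*z^3 + 622*z^2 + 232*z + 18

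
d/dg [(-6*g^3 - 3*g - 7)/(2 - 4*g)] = (24*g^3 - 18*g^2 - 17)/(2*(4*g^2 - 4*g + 1))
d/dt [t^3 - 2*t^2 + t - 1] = 3*t^2 - 4*t + 1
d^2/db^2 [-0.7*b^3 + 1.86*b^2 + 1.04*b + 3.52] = 3.72 - 4.2*b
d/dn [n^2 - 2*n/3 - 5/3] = 2*n - 2/3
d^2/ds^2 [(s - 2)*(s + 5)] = 2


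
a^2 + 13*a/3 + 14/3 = (a + 2)*(a + 7/3)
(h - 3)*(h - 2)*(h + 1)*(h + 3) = h^4 - h^3 - 11*h^2 + 9*h + 18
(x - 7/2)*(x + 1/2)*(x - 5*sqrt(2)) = x^3 - 5*sqrt(2)*x^2 - 3*x^2 - 7*x/4 + 15*sqrt(2)*x + 35*sqrt(2)/4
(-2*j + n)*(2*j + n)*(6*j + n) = -24*j^3 - 4*j^2*n + 6*j*n^2 + n^3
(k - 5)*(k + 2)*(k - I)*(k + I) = k^4 - 3*k^3 - 9*k^2 - 3*k - 10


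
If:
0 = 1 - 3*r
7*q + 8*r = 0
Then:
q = -8/21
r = 1/3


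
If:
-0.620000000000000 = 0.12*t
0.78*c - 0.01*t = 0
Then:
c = -0.07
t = -5.17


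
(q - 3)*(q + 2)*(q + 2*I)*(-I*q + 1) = -I*q^4 + 3*q^3 + I*q^3 - 3*q^2 + 8*I*q^2 - 18*q - 2*I*q - 12*I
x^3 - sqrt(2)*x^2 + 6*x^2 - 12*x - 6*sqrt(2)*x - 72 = (x + 6)*(x - 3*sqrt(2))*(x + 2*sqrt(2))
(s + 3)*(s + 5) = s^2 + 8*s + 15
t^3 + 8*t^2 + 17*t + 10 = (t + 1)*(t + 2)*(t + 5)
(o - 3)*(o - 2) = o^2 - 5*o + 6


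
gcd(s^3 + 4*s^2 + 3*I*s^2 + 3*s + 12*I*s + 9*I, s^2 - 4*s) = 1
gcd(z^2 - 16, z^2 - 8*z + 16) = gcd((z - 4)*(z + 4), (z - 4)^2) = z - 4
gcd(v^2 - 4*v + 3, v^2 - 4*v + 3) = v^2 - 4*v + 3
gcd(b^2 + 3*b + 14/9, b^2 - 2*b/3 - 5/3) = 1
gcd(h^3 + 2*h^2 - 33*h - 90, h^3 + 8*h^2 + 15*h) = h^2 + 8*h + 15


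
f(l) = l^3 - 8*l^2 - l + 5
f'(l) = 3*l^2 - 16*l - 1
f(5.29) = -76.13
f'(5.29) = -1.69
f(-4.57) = -252.95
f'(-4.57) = 134.77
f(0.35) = 3.71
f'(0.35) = -6.23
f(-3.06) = -95.50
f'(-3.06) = 76.05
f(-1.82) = -25.71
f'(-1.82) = 38.06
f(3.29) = -49.27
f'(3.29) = -21.17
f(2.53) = -32.54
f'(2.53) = -22.28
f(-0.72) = 1.20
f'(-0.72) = 12.08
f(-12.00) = -2863.00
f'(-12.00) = 623.00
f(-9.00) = -1363.00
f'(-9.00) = 386.00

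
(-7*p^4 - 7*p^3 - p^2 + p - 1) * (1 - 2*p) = 14*p^5 + 7*p^4 - 5*p^3 - 3*p^2 + 3*p - 1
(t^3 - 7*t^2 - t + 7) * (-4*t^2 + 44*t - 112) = -4*t^5 + 72*t^4 - 416*t^3 + 712*t^2 + 420*t - 784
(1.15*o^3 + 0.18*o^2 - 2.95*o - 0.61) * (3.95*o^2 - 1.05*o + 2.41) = 4.5425*o^5 - 0.4965*o^4 - 9.07*o^3 + 1.1218*o^2 - 6.469*o - 1.4701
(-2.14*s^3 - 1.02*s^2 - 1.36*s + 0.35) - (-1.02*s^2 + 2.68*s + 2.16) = -2.14*s^3 - 4.04*s - 1.81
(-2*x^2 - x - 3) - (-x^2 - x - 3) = -x^2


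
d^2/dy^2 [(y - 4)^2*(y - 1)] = 6*y - 18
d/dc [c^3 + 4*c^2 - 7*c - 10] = 3*c^2 + 8*c - 7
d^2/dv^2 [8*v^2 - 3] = 16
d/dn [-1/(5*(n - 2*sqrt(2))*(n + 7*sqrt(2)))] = (2*n/5 + sqrt(2))/((n - 2*sqrt(2))^2*(n + 7*sqrt(2))^2)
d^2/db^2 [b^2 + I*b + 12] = 2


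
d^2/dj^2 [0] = 0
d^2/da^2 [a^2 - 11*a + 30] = 2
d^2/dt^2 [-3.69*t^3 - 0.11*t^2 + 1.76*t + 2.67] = -22.14*t - 0.22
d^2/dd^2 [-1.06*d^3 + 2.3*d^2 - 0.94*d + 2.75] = 4.6 - 6.36*d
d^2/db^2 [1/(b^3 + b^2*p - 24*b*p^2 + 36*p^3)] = 2*(-(3*b + p)*(b^3 + b^2*p - 24*b*p^2 + 36*p^3) + (3*b^2 + 2*b*p - 24*p^2)^2)/(b^3 + b^2*p - 24*b*p^2 + 36*p^3)^3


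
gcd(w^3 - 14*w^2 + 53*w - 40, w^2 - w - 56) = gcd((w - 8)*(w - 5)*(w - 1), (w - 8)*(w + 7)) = w - 8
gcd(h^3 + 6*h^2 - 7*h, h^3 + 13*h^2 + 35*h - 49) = h^2 + 6*h - 7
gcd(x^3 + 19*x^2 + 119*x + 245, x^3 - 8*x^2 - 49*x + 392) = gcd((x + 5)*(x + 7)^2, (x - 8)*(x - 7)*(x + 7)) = x + 7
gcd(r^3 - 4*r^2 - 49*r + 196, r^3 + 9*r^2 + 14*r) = r + 7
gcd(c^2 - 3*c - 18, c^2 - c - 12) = c + 3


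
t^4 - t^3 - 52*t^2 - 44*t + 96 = (t - 8)*(t - 1)*(t + 2)*(t + 6)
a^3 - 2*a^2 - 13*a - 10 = (a - 5)*(a + 1)*(a + 2)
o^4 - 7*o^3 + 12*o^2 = o^2*(o - 4)*(o - 3)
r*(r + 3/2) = r^2 + 3*r/2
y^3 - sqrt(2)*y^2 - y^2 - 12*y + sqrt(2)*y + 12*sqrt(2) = (y - 4)*(y + 3)*(y - sqrt(2))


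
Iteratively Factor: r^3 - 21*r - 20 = (r + 1)*(r^2 - r - 20) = (r + 1)*(r + 4)*(r - 5)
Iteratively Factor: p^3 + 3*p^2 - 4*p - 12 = (p + 2)*(p^2 + p - 6) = (p + 2)*(p + 3)*(p - 2)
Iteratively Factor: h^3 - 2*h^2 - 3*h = (h)*(h^2 - 2*h - 3) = h*(h - 3)*(h + 1)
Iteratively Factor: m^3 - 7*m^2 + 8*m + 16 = (m - 4)*(m^2 - 3*m - 4) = (m - 4)*(m + 1)*(m - 4)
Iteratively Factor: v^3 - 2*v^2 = (v)*(v^2 - 2*v) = v^2*(v - 2)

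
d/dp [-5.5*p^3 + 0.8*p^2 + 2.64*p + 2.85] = -16.5*p^2 + 1.6*p + 2.64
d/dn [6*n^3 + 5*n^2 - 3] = 2*n*(9*n + 5)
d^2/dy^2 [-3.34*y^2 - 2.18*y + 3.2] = -6.68000000000000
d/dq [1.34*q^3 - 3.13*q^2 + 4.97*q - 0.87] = 4.02*q^2 - 6.26*q + 4.97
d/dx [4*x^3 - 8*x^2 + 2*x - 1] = 12*x^2 - 16*x + 2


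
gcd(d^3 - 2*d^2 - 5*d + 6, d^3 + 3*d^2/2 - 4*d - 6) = d + 2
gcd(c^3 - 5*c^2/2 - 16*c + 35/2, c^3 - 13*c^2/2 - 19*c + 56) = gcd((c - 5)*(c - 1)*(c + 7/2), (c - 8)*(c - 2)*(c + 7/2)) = c + 7/2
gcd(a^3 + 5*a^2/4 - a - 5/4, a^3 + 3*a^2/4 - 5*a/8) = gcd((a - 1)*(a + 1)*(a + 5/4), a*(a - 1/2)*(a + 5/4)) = a + 5/4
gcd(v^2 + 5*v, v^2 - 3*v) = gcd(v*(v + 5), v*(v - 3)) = v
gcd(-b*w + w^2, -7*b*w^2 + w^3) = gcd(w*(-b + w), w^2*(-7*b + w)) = w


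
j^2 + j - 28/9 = (j - 4/3)*(j + 7/3)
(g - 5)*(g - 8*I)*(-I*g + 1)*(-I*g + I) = -g^4 + 6*g^3 + 7*I*g^3 - 13*g^2 - 42*I*g^2 + 48*g + 35*I*g - 40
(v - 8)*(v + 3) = v^2 - 5*v - 24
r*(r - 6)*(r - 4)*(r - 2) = r^4 - 12*r^3 + 44*r^2 - 48*r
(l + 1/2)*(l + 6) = l^2 + 13*l/2 + 3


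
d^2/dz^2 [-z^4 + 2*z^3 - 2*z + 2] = 12*z*(1 - z)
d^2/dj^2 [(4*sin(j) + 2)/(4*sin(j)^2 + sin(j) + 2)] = 2*(-288*sin(j)^5 - 56*sin(j)^4 + 131*sin(j)^2 + 193*sin(j) - 117*sin(3*j) + 16*sin(5*j) - 22)/(4*sin(j)^2 + sin(j) + 2)^3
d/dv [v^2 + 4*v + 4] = 2*v + 4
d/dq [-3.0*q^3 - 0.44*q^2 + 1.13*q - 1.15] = -9.0*q^2 - 0.88*q + 1.13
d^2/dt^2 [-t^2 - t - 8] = -2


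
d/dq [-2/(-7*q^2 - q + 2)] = 2*(-14*q - 1)/(7*q^2 + q - 2)^2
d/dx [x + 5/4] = 1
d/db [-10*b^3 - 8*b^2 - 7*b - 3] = -30*b^2 - 16*b - 7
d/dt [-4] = 0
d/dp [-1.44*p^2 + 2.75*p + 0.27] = 2.75 - 2.88*p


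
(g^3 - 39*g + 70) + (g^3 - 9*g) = 2*g^3 - 48*g + 70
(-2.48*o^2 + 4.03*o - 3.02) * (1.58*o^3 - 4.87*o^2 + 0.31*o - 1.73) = -3.9184*o^5 + 18.445*o^4 - 25.1665*o^3 + 20.2471*o^2 - 7.9081*o + 5.2246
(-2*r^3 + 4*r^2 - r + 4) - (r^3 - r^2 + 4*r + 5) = -3*r^3 + 5*r^2 - 5*r - 1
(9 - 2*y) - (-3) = 12 - 2*y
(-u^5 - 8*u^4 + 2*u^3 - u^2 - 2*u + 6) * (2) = -2*u^5 - 16*u^4 + 4*u^3 - 2*u^2 - 4*u + 12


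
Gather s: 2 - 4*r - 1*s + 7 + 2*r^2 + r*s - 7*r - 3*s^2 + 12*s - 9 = 2*r^2 - 11*r - 3*s^2 + s*(r + 11)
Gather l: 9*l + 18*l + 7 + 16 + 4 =27*l + 27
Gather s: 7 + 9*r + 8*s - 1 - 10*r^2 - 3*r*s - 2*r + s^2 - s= -10*r^2 + 7*r + s^2 + s*(7 - 3*r) + 6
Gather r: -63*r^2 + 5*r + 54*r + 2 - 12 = -63*r^2 + 59*r - 10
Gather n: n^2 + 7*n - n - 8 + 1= n^2 + 6*n - 7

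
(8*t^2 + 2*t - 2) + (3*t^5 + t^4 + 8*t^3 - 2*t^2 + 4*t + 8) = 3*t^5 + t^4 + 8*t^3 + 6*t^2 + 6*t + 6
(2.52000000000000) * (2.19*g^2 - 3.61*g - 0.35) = 5.5188*g^2 - 9.0972*g - 0.882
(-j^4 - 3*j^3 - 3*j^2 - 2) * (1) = -j^4 - 3*j^3 - 3*j^2 - 2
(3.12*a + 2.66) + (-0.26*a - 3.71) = 2.86*a - 1.05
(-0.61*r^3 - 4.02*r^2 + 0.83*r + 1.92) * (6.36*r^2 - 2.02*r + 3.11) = -3.8796*r^5 - 24.335*r^4 + 11.5021*r^3 - 1.9676*r^2 - 1.2971*r + 5.9712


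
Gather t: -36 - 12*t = -12*t - 36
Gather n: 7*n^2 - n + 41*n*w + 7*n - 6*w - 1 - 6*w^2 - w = 7*n^2 + n*(41*w + 6) - 6*w^2 - 7*w - 1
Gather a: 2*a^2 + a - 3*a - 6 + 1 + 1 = 2*a^2 - 2*a - 4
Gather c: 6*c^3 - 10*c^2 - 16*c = 6*c^3 - 10*c^2 - 16*c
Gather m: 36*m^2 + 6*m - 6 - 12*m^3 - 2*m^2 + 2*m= -12*m^3 + 34*m^2 + 8*m - 6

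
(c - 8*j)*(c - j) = c^2 - 9*c*j + 8*j^2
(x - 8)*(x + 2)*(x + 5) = x^3 - x^2 - 46*x - 80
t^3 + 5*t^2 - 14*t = t*(t - 2)*(t + 7)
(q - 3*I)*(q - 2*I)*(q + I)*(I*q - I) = I*q^4 + 4*q^3 - I*q^3 - 4*q^2 - I*q^2 + 6*q + I*q - 6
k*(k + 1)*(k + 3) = k^3 + 4*k^2 + 3*k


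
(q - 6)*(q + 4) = q^2 - 2*q - 24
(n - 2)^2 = n^2 - 4*n + 4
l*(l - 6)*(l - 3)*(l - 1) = l^4 - 10*l^3 + 27*l^2 - 18*l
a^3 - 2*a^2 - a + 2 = (a - 2)*(a - 1)*(a + 1)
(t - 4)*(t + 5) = t^2 + t - 20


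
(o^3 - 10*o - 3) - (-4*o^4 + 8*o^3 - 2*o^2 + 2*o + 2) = 4*o^4 - 7*o^3 + 2*o^2 - 12*o - 5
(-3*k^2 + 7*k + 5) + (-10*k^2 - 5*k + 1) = -13*k^2 + 2*k + 6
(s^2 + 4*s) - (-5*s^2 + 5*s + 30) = 6*s^2 - s - 30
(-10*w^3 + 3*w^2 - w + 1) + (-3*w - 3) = -10*w^3 + 3*w^2 - 4*w - 2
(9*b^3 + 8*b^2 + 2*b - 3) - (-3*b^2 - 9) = 9*b^3 + 11*b^2 + 2*b + 6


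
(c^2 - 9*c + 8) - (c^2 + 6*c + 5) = 3 - 15*c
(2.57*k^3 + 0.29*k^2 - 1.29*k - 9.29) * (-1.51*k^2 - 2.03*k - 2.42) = -3.8807*k^5 - 5.655*k^4 - 4.8602*k^3 + 15.9448*k^2 + 21.9805*k + 22.4818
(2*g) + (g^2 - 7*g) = g^2 - 5*g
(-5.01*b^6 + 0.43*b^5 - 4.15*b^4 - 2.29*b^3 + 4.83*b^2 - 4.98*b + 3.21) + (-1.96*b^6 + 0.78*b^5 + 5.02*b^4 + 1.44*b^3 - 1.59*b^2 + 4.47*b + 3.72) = -6.97*b^6 + 1.21*b^5 + 0.869999999999999*b^4 - 0.85*b^3 + 3.24*b^2 - 0.510000000000001*b + 6.93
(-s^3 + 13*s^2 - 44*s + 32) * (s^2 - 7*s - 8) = -s^5 + 20*s^4 - 127*s^3 + 236*s^2 + 128*s - 256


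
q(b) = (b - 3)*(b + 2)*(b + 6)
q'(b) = (b - 3)*(b + 2) + (b - 3)*(b + 6) + (b + 2)*(b + 6)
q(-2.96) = 17.39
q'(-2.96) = -15.32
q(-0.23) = -32.99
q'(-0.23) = -14.14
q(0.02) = -36.24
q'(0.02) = -11.80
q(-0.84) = -22.98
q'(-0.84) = -18.28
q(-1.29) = -14.35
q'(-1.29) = -19.91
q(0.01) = -36.12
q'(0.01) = -11.90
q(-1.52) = -9.72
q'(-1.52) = -20.27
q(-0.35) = -31.23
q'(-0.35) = -15.13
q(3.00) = 0.00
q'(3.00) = 45.00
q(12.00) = 2268.00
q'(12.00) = 540.00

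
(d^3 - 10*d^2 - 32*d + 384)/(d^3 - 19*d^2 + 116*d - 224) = (d^2 - 2*d - 48)/(d^2 - 11*d + 28)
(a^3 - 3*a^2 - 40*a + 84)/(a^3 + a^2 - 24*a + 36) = (a - 7)/(a - 3)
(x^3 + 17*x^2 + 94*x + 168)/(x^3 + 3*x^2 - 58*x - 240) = (x^2 + 11*x + 28)/(x^2 - 3*x - 40)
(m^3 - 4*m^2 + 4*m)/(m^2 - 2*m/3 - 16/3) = 3*m*(-m^2 + 4*m - 4)/(-3*m^2 + 2*m + 16)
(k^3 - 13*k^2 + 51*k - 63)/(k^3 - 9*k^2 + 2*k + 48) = (k^2 - 10*k + 21)/(k^2 - 6*k - 16)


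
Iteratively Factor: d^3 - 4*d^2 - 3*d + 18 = (d - 3)*(d^2 - d - 6) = (d - 3)^2*(d + 2)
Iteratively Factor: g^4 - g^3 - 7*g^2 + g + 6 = (g - 3)*(g^3 + 2*g^2 - g - 2) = (g - 3)*(g - 1)*(g^2 + 3*g + 2) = (g - 3)*(g - 1)*(g + 2)*(g + 1)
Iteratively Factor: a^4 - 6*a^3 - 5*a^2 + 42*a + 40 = (a - 4)*(a^3 - 2*a^2 - 13*a - 10) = (a - 4)*(a + 2)*(a^2 - 4*a - 5) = (a - 5)*(a - 4)*(a + 2)*(a + 1)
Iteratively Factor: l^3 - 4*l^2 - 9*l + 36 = (l + 3)*(l^2 - 7*l + 12) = (l - 4)*(l + 3)*(l - 3)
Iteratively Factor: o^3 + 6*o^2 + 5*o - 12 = (o + 3)*(o^2 + 3*o - 4) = (o - 1)*(o + 3)*(o + 4)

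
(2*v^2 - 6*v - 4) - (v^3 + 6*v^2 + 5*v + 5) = -v^3 - 4*v^2 - 11*v - 9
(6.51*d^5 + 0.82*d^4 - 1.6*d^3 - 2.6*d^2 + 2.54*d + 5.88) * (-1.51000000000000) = -9.8301*d^5 - 1.2382*d^4 + 2.416*d^3 + 3.926*d^2 - 3.8354*d - 8.8788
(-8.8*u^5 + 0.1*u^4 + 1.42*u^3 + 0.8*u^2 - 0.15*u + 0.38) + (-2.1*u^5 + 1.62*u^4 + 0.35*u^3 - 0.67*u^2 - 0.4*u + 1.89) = -10.9*u^5 + 1.72*u^4 + 1.77*u^3 + 0.13*u^2 - 0.55*u + 2.27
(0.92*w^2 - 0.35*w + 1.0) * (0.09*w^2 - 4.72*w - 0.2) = 0.0828*w^4 - 4.3739*w^3 + 1.558*w^2 - 4.65*w - 0.2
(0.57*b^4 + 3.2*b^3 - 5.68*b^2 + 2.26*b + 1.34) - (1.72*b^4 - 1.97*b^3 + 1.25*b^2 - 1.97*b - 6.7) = -1.15*b^4 + 5.17*b^3 - 6.93*b^2 + 4.23*b + 8.04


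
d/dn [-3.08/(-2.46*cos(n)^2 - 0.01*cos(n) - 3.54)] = (15.1536*cos(n) + 0.0308)*sin(n)/(2.46*cos(n)^2 + 0.01*cos(n) + 3.54)^2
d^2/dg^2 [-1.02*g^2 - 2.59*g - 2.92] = -2.04000000000000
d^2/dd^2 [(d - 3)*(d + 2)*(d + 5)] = 6*d + 8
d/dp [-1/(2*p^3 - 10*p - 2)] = (3*p^2 - 5)/(2*(-p^3 + 5*p + 1)^2)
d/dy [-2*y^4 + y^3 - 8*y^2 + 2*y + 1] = -8*y^3 + 3*y^2 - 16*y + 2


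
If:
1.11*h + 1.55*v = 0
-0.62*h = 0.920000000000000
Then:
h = -1.48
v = 1.06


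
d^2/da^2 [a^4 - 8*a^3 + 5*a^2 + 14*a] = 12*a^2 - 48*a + 10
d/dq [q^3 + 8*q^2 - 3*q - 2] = 3*q^2 + 16*q - 3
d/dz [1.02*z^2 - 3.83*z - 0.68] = 2.04*z - 3.83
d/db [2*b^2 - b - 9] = 4*b - 1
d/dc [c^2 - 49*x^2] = 2*c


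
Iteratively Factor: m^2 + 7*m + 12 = (m + 3)*(m + 4)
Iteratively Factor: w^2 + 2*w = (w)*(w + 2)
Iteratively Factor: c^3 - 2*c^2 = (c - 2)*(c^2) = c*(c - 2)*(c)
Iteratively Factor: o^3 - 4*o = (o)*(o^2 - 4) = o*(o - 2)*(o + 2)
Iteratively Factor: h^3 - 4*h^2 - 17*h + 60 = (h + 4)*(h^2 - 8*h + 15) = (h - 5)*(h + 4)*(h - 3)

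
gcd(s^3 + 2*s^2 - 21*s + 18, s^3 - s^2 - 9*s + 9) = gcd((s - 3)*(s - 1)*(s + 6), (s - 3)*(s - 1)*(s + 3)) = s^2 - 4*s + 3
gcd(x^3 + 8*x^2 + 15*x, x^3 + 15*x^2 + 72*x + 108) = x + 3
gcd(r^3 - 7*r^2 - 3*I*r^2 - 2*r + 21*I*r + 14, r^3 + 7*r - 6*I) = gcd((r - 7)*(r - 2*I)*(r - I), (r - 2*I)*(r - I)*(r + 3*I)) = r^2 - 3*I*r - 2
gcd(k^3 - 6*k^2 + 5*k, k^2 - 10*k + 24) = 1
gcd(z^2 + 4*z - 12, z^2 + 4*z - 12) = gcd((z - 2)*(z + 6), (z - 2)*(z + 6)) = z^2 + 4*z - 12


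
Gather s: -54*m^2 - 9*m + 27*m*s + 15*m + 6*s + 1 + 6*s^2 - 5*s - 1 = -54*m^2 + 6*m + 6*s^2 + s*(27*m + 1)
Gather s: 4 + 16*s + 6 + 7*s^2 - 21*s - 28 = 7*s^2 - 5*s - 18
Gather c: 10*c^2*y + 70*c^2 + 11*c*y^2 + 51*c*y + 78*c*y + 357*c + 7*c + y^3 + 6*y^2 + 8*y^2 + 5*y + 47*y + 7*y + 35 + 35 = c^2*(10*y + 70) + c*(11*y^2 + 129*y + 364) + y^3 + 14*y^2 + 59*y + 70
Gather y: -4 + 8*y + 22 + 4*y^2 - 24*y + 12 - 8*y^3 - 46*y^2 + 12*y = -8*y^3 - 42*y^2 - 4*y + 30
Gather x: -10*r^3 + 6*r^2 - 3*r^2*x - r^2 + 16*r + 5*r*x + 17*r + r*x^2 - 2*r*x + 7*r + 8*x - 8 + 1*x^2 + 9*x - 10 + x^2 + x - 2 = -10*r^3 + 5*r^2 + 40*r + x^2*(r + 2) + x*(-3*r^2 + 3*r + 18) - 20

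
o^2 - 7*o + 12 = (o - 4)*(o - 3)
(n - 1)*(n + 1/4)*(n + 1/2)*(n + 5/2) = n^4 + 9*n^3/4 - 5*n^2/4 - 27*n/16 - 5/16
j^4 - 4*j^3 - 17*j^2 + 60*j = j*(j - 5)*(j - 3)*(j + 4)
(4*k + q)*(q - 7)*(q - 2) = 4*k*q^2 - 36*k*q + 56*k + q^3 - 9*q^2 + 14*q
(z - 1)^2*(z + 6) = z^3 + 4*z^2 - 11*z + 6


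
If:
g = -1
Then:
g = -1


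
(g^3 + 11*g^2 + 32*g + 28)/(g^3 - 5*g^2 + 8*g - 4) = (g^3 + 11*g^2 + 32*g + 28)/(g^3 - 5*g^2 + 8*g - 4)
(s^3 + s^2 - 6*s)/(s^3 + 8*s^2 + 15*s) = (s - 2)/(s + 5)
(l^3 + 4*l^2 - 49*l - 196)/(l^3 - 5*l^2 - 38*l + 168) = (l^2 + 11*l + 28)/(l^2 + 2*l - 24)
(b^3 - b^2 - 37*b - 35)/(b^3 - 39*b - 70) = (b + 1)/(b + 2)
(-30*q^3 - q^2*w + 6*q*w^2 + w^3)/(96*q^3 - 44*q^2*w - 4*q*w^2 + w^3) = (-15*q^2 - 8*q*w - w^2)/(48*q^2 + 2*q*w - w^2)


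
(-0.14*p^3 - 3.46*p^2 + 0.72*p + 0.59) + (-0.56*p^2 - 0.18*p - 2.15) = -0.14*p^3 - 4.02*p^2 + 0.54*p - 1.56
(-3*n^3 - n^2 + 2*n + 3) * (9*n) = -27*n^4 - 9*n^3 + 18*n^2 + 27*n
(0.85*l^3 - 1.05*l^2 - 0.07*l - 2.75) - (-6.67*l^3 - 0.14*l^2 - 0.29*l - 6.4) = 7.52*l^3 - 0.91*l^2 + 0.22*l + 3.65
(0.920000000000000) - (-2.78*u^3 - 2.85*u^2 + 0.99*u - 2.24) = 2.78*u^3 + 2.85*u^2 - 0.99*u + 3.16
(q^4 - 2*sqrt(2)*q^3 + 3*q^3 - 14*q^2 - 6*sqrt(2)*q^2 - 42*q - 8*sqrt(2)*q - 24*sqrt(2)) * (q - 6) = q^5 - 3*q^4 - 2*sqrt(2)*q^4 - 32*q^3 + 6*sqrt(2)*q^3 + 28*sqrt(2)*q^2 + 42*q^2 + 24*sqrt(2)*q + 252*q + 144*sqrt(2)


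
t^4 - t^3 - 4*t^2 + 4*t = t*(t - 2)*(t - 1)*(t + 2)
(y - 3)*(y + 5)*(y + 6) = y^3 + 8*y^2 - 3*y - 90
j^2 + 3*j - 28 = (j - 4)*(j + 7)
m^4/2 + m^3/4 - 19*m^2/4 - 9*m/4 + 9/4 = (m/2 + 1/2)*(m - 3)*(m - 1/2)*(m + 3)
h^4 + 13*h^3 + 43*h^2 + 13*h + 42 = (h + 6)*(h + 7)*(h - I)*(h + I)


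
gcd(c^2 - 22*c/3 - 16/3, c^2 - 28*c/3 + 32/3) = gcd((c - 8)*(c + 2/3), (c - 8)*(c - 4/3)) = c - 8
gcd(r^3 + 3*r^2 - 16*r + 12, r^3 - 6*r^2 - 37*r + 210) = r + 6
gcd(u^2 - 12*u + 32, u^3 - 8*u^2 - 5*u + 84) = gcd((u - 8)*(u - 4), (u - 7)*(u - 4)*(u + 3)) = u - 4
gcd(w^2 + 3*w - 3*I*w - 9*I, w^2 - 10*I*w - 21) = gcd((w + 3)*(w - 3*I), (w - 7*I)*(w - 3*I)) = w - 3*I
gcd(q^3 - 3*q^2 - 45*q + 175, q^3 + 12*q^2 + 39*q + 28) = q + 7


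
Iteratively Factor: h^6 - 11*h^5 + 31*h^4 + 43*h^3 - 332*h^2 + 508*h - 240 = (h - 1)*(h^5 - 10*h^4 + 21*h^3 + 64*h^2 - 268*h + 240) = (h - 1)*(h + 3)*(h^4 - 13*h^3 + 60*h^2 - 116*h + 80) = (h - 4)*(h - 1)*(h + 3)*(h^3 - 9*h^2 + 24*h - 20) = (h - 4)*(h - 2)*(h - 1)*(h + 3)*(h^2 - 7*h + 10) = (h - 4)*(h - 2)^2*(h - 1)*(h + 3)*(h - 5)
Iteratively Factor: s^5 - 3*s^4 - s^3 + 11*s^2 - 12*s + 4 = (s - 1)*(s^4 - 2*s^3 - 3*s^2 + 8*s - 4) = (s - 1)*(s + 2)*(s^3 - 4*s^2 + 5*s - 2) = (s - 2)*(s - 1)*(s + 2)*(s^2 - 2*s + 1) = (s - 2)*(s - 1)^2*(s + 2)*(s - 1)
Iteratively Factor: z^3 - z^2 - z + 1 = (z - 1)*(z^2 - 1) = (z - 1)*(z + 1)*(z - 1)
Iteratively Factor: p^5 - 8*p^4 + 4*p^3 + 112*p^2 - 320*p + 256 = (p - 4)*(p^4 - 4*p^3 - 12*p^2 + 64*p - 64) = (p - 4)*(p + 4)*(p^3 - 8*p^2 + 20*p - 16) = (p - 4)*(p - 2)*(p + 4)*(p^2 - 6*p + 8) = (p - 4)*(p - 2)^2*(p + 4)*(p - 4)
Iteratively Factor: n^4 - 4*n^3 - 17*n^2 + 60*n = (n + 4)*(n^3 - 8*n^2 + 15*n) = n*(n + 4)*(n^2 - 8*n + 15) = n*(n - 3)*(n + 4)*(n - 5)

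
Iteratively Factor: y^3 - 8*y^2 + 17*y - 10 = (y - 1)*(y^2 - 7*y + 10) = (y - 5)*(y - 1)*(y - 2)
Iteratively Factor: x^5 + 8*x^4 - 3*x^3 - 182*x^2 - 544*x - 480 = (x + 3)*(x^4 + 5*x^3 - 18*x^2 - 128*x - 160) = (x - 5)*(x + 3)*(x^3 + 10*x^2 + 32*x + 32) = (x - 5)*(x + 3)*(x + 4)*(x^2 + 6*x + 8) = (x - 5)*(x + 3)*(x + 4)^2*(x + 2)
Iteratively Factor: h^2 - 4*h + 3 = (h - 1)*(h - 3)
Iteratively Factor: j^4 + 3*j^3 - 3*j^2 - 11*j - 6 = (j - 2)*(j^3 + 5*j^2 + 7*j + 3) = (j - 2)*(j + 3)*(j^2 + 2*j + 1) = (j - 2)*(j + 1)*(j + 3)*(j + 1)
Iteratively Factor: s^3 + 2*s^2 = (s)*(s^2 + 2*s) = s*(s + 2)*(s)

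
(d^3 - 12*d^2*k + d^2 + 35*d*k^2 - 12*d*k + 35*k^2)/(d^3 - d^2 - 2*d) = (d^2 - 12*d*k + 35*k^2)/(d*(d - 2))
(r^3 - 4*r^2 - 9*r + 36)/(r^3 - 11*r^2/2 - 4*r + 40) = 2*(r^2 - 9)/(2*r^2 - 3*r - 20)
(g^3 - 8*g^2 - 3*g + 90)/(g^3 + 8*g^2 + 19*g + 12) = (g^2 - 11*g + 30)/(g^2 + 5*g + 4)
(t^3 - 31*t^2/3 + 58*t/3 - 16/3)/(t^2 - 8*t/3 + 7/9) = 3*(t^2 - 10*t + 16)/(3*t - 7)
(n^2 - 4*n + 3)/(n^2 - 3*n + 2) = (n - 3)/(n - 2)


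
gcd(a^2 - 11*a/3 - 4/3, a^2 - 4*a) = a - 4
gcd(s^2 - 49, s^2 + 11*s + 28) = s + 7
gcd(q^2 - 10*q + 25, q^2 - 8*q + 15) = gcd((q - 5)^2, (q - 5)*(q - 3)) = q - 5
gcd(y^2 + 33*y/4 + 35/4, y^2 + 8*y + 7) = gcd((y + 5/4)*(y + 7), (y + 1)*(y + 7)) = y + 7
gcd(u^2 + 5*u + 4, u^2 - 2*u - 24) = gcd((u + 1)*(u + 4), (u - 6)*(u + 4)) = u + 4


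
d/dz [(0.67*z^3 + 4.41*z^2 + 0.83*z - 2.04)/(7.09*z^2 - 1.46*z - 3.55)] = (4.7503*z^4 - 1.9564*z^3 - 19.4588*z^2 - 2.3838*z - 5.9249)/(50.2681*z^4 - 20.7028*z^3 - 48.2074*z^2 + 10.366*z + 12.6025)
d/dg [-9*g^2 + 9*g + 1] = 9 - 18*g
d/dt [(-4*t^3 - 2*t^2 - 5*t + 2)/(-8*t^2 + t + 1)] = (32*t^4 - 8*t^3 - 54*t^2 + 28*t - 7)/(64*t^4 - 16*t^3 - 15*t^2 + 2*t + 1)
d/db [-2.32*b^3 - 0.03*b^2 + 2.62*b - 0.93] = -6.96*b^2 - 0.06*b + 2.62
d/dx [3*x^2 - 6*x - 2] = 6*x - 6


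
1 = 1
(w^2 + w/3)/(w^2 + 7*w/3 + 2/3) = w/(w + 2)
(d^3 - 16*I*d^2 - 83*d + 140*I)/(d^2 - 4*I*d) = d - 12*I - 35/d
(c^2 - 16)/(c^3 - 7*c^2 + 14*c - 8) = (c + 4)/(c^2 - 3*c + 2)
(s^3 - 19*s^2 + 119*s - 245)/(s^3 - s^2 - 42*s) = (s^2 - 12*s + 35)/(s*(s + 6))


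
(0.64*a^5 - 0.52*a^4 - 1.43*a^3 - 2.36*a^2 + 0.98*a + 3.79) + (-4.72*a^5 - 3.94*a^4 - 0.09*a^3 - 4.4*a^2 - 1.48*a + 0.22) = -4.08*a^5 - 4.46*a^4 - 1.52*a^3 - 6.76*a^2 - 0.5*a + 4.01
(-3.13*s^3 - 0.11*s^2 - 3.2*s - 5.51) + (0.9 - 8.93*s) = -3.13*s^3 - 0.11*s^2 - 12.13*s - 4.61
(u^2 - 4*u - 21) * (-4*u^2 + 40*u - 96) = -4*u^4 + 56*u^3 - 172*u^2 - 456*u + 2016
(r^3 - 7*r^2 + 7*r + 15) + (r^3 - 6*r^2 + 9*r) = 2*r^3 - 13*r^2 + 16*r + 15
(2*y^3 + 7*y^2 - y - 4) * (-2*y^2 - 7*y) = -4*y^5 - 28*y^4 - 47*y^3 + 15*y^2 + 28*y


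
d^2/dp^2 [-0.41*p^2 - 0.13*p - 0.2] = -0.820000000000000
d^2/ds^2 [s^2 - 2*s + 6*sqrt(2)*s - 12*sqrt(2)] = 2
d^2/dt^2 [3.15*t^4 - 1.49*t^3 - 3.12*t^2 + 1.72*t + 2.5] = 37.8*t^2 - 8.94*t - 6.24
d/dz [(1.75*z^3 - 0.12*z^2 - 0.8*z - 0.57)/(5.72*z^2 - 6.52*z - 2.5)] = (10.01*z^4 - 22.82*z^3 - 7.7666*z^2 + 7.1208*z - 1.7164)/(32.7184*z^4 - 74.5888*z^3 + 13.9104*z^2 + 32.6*z + 6.25)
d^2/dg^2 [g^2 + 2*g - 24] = 2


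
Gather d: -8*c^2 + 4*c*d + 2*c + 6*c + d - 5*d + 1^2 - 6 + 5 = -8*c^2 + 8*c + d*(4*c - 4)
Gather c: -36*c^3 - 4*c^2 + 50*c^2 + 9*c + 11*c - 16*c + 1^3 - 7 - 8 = -36*c^3 + 46*c^2 + 4*c - 14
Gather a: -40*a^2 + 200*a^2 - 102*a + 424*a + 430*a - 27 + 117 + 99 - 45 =160*a^2 + 752*a + 144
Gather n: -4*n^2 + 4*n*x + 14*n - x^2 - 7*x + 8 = -4*n^2 + n*(4*x + 14) - x^2 - 7*x + 8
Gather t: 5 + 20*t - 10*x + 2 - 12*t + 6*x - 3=8*t - 4*x + 4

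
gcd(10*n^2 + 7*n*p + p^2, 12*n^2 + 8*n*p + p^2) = 2*n + p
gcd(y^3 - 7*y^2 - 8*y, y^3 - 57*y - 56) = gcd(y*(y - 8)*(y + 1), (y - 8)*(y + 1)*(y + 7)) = y^2 - 7*y - 8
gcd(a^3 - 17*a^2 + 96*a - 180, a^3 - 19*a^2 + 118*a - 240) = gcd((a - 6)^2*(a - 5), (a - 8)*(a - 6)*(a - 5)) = a^2 - 11*a + 30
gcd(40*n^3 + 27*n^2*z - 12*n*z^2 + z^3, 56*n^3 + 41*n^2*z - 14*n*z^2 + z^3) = -8*n^2 - 7*n*z + z^2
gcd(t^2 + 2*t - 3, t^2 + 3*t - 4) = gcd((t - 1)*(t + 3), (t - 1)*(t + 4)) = t - 1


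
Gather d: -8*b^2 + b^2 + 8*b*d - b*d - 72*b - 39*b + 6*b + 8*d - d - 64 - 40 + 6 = -7*b^2 - 105*b + d*(7*b + 7) - 98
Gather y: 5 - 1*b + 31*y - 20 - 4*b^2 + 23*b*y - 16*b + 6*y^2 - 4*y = -4*b^2 - 17*b + 6*y^2 + y*(23*b + 27) - 15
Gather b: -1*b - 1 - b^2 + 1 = -b^2 - b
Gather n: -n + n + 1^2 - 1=0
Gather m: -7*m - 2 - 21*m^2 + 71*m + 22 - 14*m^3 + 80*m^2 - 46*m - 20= -14*m^3 + 59*m^2 + 18*m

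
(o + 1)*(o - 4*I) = o^2 + o - 4*I*o - 4*I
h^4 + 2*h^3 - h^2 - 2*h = h*(h - 1)*(h + 1)*(h + 2)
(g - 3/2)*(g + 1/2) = g^2 - g - 3/4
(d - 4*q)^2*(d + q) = d^3 - 7*d^2*q + 8*d*q^2 + 16*q^3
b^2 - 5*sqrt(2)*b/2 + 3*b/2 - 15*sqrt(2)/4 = (b + 3/2)*(b - 5*sqrt(2)/2)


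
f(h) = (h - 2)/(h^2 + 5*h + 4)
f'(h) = (-2*h - 5)*(h - 2)/(h^2 + 5*h + 4)^2 + 1/(h^2 + 5*h + 4) = (h^2 + 5*h - (h - 2)*(2*h + 5) + 4)/(h^2 + 5*h + 4)^2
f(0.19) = -0.36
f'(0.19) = 0.59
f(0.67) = -0.17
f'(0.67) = 0.27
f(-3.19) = 2.93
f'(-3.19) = -2.84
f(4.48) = 0.05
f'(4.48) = 0.01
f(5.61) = 0.06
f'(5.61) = 0.00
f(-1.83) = 2.13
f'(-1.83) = 1.03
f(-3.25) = 3.11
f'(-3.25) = -3.36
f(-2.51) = 2.00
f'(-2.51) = -0.46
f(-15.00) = -0.11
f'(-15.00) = -0.01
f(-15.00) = -0.11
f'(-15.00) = -0.01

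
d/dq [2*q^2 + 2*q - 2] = 4*q + 2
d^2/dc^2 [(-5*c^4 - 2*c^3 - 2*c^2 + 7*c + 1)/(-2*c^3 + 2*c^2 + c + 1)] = 2*(46*c^6 - 12*c^5 + 141*c^4 + 52*c^3 - 66*c^2 + 36*c + 10)/(8*c^9 - 24*c^8 + 12*c^7 + 4*c^6 + 18*c^5 - 6*c^4 - 7*c^3 - 9*c^2 - 3*c - 1)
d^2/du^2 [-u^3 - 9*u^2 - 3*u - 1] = -6*u - 18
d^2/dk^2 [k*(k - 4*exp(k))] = -4*k*exp(k) - 8*exp(k) + 2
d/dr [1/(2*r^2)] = -1/r^3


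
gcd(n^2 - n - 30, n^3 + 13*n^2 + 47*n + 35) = n + 5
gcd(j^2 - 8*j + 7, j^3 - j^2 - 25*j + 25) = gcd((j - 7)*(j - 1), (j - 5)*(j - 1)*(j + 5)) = j - 1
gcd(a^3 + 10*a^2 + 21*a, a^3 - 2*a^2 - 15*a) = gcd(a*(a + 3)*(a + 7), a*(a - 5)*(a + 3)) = a^2 + 3*a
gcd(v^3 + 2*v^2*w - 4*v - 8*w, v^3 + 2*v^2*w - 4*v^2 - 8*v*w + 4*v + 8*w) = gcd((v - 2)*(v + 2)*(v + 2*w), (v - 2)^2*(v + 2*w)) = v^2 + 2*v*w - 2*v - 4*w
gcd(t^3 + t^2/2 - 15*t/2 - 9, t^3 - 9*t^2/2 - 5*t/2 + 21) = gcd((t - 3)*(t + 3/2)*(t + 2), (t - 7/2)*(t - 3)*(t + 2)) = t^2 - t - 6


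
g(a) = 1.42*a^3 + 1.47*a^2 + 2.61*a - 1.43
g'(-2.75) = 26.74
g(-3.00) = -34.37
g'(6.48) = 200.54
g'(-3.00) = 32.13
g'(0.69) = 6.67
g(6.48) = 463.59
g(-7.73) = -589.65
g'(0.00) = 2.61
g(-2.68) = -25.20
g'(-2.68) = 25.33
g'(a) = 4.26*a^2 + 2.94*a + 2.61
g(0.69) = 1.54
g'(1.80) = 21.70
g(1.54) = 11.26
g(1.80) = 16.31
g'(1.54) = 17.24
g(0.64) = 1.21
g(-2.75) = -27.02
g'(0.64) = 6.24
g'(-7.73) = 234.43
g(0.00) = -1.43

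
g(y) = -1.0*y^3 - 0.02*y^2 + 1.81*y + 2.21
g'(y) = -3.0*y^2 - 0.04*y + 1.81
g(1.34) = 2.19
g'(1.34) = -3.63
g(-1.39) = 2.34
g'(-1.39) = -3.93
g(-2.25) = 9.43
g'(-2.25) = -13.29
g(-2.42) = 11.89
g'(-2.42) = -15.66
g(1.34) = 2.19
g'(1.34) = -3.63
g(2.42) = -7.70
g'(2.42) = -15.86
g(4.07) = -58.17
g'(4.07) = -48.05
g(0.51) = 3.00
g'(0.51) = 1.01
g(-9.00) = 713.30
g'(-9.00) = -240.83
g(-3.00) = 23.60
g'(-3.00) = -25.07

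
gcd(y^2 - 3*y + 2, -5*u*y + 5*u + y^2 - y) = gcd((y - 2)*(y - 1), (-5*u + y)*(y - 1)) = y - 1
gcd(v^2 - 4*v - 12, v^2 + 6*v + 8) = v + 2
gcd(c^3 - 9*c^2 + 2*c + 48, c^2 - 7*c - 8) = c - 8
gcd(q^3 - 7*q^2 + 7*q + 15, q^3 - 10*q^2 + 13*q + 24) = q^2 - 2*q - 3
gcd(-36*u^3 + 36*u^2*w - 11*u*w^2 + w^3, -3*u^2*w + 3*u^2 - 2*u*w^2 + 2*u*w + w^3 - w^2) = 3*u - w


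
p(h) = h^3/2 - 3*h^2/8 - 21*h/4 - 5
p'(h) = 3*h^2/2 - 3*h/4 - 21/4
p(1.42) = -11.78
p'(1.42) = -3.29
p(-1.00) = -0.62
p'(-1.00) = -3.00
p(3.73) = -3.85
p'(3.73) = 12.82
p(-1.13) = -0.27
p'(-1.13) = -2.49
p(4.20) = 3.38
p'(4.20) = 18.06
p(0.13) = -5.69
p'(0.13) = -5.32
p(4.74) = 14.94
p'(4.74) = 24.90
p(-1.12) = -0.29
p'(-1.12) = -2.53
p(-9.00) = -352.62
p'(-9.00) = 123.00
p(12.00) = 742.00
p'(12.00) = 201.75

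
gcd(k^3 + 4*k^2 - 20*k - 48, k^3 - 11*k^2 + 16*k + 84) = k + 2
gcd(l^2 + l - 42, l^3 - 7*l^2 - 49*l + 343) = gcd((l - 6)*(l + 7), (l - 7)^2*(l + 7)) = l + 7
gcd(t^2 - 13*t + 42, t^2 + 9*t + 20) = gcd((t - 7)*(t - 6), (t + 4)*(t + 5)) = 1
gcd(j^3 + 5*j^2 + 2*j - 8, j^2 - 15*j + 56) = 1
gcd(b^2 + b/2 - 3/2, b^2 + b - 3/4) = b + 3/2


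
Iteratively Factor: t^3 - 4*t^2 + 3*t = (t - 1)*(t^2 - 3*t) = t*(t - 1)*(t - 3)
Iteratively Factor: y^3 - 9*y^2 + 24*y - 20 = (y - 2)*(y^2 - 7*y + 10) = (y - 5)*(y - 2)*(y - 2)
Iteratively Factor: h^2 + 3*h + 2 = (h + 1)*(h + 2)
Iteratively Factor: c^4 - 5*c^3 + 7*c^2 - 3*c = (c - 3)*(c^3 - 2*c^2 + c) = (c - 3)*(c - 1)*(c^2 - c) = (c - 3)*(c - 1)^2*(c)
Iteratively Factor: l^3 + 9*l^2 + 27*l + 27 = (l + 3)*(l^2 + 6*l + 9) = (l + 3)^2*(l + 3)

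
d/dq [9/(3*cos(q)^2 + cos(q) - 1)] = 9*(6*cos(q) + 1)*sin(q)/(3*cos(q)^2 + cos(q) - 1)^2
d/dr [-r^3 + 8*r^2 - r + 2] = -3*r^2 + 16*r - 1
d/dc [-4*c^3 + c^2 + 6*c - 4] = -12*c^2 + 2*c + 6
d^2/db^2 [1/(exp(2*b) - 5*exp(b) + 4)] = ((5 - 4*exp(b))*(exp(2*b) - 5*exp(b) + 4) + 2*(2*exp(b) - 5)^2*exp(b))*exp(b)/(exp(2*b) - 5*exp(b) + 4)^3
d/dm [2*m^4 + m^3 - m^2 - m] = 8*m^3 + 3*m^2 - 2*m - 1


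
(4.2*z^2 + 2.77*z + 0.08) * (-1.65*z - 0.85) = -6.93*z^3 - 8.1405*z^2 - 2.4865*z - 0.068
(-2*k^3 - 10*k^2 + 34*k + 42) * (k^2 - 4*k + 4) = -2*k^5 - 2*k^4 + 66*k^3 - 134*k^2 - 32*k + 168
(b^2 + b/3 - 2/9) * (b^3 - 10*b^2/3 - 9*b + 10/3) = b^5 - 3*b^4 - 31*b^3/3 + 29*b^2/27 + 28*b/9 - 20/27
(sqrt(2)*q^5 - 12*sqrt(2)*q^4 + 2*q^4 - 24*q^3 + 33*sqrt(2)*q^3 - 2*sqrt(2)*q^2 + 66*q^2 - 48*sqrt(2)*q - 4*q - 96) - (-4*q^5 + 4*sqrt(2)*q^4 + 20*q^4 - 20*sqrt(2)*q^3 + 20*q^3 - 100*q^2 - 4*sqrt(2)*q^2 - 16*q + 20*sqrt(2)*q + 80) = sqrt(2)*q^5 + 4*q^5 - 16*sqrt(2)*q^4 - 18*q^4 - 44*q^3 + 53*sqrt(2)*q^3 + 2*sqrt(2)*q^2 + 166*q^2 - 68*sqrt(2)*q + 12*q - 176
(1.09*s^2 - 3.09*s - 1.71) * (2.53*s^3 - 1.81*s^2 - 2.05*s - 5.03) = 2.7577*s^5 - 9.7906*s^4 - 0.9679*s^3 + 3.9469*s^2 + 19.0482*s + 8.6013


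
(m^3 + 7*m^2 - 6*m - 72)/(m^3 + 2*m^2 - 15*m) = (m^2 + 10*m + 24)/(m*(m + 5))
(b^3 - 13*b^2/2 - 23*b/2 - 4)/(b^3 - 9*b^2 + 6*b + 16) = (b + 1/2)/(b - 2)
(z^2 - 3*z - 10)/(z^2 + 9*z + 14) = (z - 5)/(z + 7)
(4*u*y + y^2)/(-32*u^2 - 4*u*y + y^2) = y/(-8*u + y)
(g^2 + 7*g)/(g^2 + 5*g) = (g + 7)/(g + 5)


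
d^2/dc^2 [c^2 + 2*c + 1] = 2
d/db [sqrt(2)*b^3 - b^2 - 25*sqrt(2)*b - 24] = 3*sqrt(2)*b^2 - 2*b - 25*sqrt(2)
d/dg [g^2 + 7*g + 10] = 2*g + 7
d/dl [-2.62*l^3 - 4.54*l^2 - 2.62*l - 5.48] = -7.86*l^2 - 9.08*l - 2.62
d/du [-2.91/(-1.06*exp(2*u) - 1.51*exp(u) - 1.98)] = (-6.1692*exp(u) - 4.3941)*exp(u)/(1.06*exp(2*u) + 1.51*exp(u) + 1.98)^2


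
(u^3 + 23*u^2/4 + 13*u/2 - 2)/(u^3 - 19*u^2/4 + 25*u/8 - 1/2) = 2*(u^2 + 6*u + 8)/(2*u^2 - 9*u + 4)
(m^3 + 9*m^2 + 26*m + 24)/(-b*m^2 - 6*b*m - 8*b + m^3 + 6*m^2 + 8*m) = (-m - 3)/(b - m)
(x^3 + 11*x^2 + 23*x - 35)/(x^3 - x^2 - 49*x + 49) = (x + 5)/(x - 7)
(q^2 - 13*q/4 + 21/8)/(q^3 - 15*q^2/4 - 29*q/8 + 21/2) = (4*q - 7)/(4*q^2 - 9*q - 28)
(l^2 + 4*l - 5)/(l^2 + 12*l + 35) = (l - 1)/(l + 7)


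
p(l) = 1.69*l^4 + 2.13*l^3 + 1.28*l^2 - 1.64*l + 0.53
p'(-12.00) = -10793.48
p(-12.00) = 31567.73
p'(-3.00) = -134.33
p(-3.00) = 96.35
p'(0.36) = 0.43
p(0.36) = 0.23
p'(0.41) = 0.95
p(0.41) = 0.27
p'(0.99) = 13.72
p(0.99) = 3.85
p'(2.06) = 89.84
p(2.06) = 51.64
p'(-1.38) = -10.77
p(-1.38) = 5.76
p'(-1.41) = -11.50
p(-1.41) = 6.10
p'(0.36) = 0.43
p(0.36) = 0.23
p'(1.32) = 28.42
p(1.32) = 10.63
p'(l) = 6.76*l^3 + 6.39*l^2 + 2.56*l - 1.64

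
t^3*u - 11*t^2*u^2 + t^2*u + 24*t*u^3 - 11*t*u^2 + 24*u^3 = (t - 8*u)*(t - 3*u)*(t*u + u)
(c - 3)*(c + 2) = c^2 - c - 6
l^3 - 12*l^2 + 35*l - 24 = (l - 8)*(l - 3)*(l - 1)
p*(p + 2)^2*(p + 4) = p^4 + 8*p^3 + 20*p^2 + 16*p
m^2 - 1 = (m - 1)*(m + 1)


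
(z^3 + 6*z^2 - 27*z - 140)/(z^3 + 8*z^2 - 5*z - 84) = (z - 5)/(z - 3)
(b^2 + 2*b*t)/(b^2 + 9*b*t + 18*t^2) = b*(b + 2*t)/(b^2 + 9*b*t + 18*t^2)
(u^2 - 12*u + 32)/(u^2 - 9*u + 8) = (u - 4)/(u - 1)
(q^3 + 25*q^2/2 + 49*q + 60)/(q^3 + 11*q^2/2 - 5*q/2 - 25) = (q^2 + 10*q + 24)/(q^2 + 3*q - 10)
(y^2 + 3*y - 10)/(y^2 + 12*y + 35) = (y - 2)/(y + 7)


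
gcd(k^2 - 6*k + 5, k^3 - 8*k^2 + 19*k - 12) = k - 1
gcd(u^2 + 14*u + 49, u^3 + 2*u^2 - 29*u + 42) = u + 7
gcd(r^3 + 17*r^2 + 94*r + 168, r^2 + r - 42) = r + 7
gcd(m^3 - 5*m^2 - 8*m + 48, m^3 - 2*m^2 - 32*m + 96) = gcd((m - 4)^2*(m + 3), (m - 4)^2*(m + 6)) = m^2 - 8*m + 16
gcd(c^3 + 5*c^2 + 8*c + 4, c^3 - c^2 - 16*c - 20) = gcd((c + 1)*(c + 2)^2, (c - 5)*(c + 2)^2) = c^2 + 4*c + 4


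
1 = 1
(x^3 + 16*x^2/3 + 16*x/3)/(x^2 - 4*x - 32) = x*(3*x + 4)/(3*(x - 8))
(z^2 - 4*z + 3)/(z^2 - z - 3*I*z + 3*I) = (z - 3)/(z - 3*I)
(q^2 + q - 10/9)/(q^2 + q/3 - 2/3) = (q + 5/3)/(q + 1)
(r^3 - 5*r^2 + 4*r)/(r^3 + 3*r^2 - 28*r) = (r - 1)/(r + 7)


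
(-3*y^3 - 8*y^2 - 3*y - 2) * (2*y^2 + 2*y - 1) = -6*y^5 - 22*y^4 - 19*y^3 - 2*y^2 - y + 2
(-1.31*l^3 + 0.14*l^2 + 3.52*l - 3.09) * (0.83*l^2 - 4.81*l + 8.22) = -1.0873*l^5 + 6.4173*l^4 - 8.52*l^3 - 18.3451*l^2 + 43.7973*l - 25.3998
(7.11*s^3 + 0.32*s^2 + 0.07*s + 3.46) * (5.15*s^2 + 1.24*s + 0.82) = 36.6165*s^5 + 10.4644*s^4 + 6.5875*s^3 + 18.1682*s^2 + 4.3478*s + 2.8372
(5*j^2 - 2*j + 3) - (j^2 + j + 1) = 4*j^2 - 3*j + 2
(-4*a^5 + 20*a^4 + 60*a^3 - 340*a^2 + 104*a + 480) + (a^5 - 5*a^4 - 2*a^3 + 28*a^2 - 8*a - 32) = -3*a^5 + 15*a^4 + 58*a^3 - 312*a^2 + 96*a + 448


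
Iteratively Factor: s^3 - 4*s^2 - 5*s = (s + 1)*(s^2 - 5*s) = (s - 5)*(s + 1)*(s)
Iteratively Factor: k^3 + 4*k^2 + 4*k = (k + 2)*(k^2 + 2*k) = k*(k + 2)*(k + 2)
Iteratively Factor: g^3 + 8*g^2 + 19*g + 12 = (g + 3)*(g^2 + 5*g + 4) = (g + 1)*(g + 3)*(g + 4)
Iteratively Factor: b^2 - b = (b)*(b - 1)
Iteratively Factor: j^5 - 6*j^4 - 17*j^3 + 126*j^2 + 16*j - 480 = (j + 2)*(j^4 - 8*j^3 - j^2 + 128*j - 240) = (j - 5)*(j + 2)*(j^3 - 3*j^2 - 16*j + 48) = (j - 5)*(j - 3)*(j + 2)*(j^2 - 16) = (j - 5)*(j - 4)*(j - 3)*(j + 2)*(j + 4)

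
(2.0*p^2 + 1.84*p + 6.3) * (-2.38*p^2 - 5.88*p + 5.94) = -4.76*p^4 - 16.1392*p^3 - 13.9332*p^2 - 26.1144*p + 37.422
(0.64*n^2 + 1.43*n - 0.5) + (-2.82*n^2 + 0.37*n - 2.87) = -2.18*n^2 + 1.8*n - 3.37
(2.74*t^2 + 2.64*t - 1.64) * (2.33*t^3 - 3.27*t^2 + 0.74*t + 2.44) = 6.3842*t^5 - 2.8086*t^4 - 10.4264*t^3 + 14.002*t^2 + 5.228*t - 4.0016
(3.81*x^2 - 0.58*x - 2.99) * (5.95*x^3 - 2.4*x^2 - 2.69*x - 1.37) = 22.6695*x^5 - 12.595*x^4 - 26.6474*x^3 + 3.5165*x^2 + 8.8377*x + 4.0963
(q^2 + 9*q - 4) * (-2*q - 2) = -2*q^3 - 20*q^2 - 10*q + 8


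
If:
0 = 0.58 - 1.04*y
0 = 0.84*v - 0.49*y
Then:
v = 0.33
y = 0.56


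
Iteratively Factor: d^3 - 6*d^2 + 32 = (d - 4)*(d^2 - 2*d - 8) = (d - 4)^2*(d + 2)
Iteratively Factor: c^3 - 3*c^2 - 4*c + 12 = (c - 3)*(c^2 - 4) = (c - 3)*(c + 2)*(c - 2)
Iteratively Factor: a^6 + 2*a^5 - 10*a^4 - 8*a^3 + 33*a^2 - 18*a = (a)*(a^5 + 2*a^4 - 10*a^3 - 8*a^2 + 33*a - 18) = a*(a + 3)*(a^4 - a^3 - 7*a^2 + 13*a - 6) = a*(a - 2)*(a + 3)*(a^3 + a^2 - 5*a + 3) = a*(a - 2)*(a - 1)*(a + 3)*(a^2 + 2*a - 3) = a*(a - 2)*(a - 1)^2*(a + 3)*(a + 3)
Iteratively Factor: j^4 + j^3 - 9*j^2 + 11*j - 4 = (j + 4)*(j^3 - 3*j^2 + 3*j - 1) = (j - 1)*(j + 4)*(j^2 - 2*j + 1) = (j - 1)^2*(j + 4)*(j - 1)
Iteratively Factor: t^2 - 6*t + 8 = (t - 2)*(t - 4)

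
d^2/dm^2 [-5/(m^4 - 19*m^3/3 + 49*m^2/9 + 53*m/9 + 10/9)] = 270*(-30*m^4 + 305*m^3 - 1069*m^2 + 1471*m - 773)/(81*m^10 - 1593*m^9 + 12123*m^8 - 43809*m^7 + 70273*m^6 - 18039*m^5 - 59199*m^4 + 15077*m^3 + 30570*m^2 + 9900*m + 1000)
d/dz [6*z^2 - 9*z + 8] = 12*z - 9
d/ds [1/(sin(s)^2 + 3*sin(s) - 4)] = -(2*sin(s) + 3)*cos(s)/(sin(s)^2 + 3*sin(s) - 4)^2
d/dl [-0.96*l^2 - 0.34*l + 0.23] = -1.92*l - 0.34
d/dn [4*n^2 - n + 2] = 8*n - 1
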